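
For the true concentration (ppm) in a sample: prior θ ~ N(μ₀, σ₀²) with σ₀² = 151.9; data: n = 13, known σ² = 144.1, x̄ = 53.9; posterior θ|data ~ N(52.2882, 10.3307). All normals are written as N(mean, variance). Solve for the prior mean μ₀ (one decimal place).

μ₀ = 30.2

With known observation variance, the Normal–Normal posterior has precision τ_n = τ₀ + n/σ² and mean μ_n = (τ₀μ₀ + (n/σ²)x̄)/τ_n.
Here τ₀ = 1/151.9 = 0.006583 and τ_data = 13/144.1 = 0.090215, so τ_n = 0.096798.
Rearranging for μ₀: μ₀ = (μ_n·τ_n − τ_data·x̄)/τ₀ = (52.2882·0.096798 − 0.090215·53.9) / 0.006583 = 0.198805/0.006583 ≈ 30.2.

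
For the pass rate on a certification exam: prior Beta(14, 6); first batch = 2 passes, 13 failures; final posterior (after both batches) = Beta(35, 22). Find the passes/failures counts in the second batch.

Sequential conjugate updates are equivalent to a single update on the pooled data, so total successes = posterior α − prior α and total failures = posterior β − prior β.
Total across both batches: 35−14=21 passes, 22−6=16 failures.
Subtract the first batch: 21−2=19 passes and 16−13=3 failures.

19 passes and 3 failures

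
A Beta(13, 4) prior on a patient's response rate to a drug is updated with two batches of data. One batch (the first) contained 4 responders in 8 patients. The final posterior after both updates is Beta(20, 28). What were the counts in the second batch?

3 responders and 20 non-responders

Because Beta–binomial updating is additive in the counts, the combined data contributed (α_post−α_prior, β_post−β_prior) successes and failures.
Total across both batches: 20−13=7 responders, 28−4=24 non-responders.
Subtract the first batch: 7−4=3 responders and 24−4=20 non-responders.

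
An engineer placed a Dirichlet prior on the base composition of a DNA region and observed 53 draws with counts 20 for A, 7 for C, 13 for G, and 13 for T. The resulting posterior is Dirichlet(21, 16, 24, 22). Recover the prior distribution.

Dirichlet(1, 9, 11, 9)

For a Dirichlet(α) prior with multinomial counts c, the posterior is Dirichlet(α + c) componentwise.
Subtract each count from the matching posterior parameter: 21−20=1, 16−7=9, 24−13=11, 22−13=9.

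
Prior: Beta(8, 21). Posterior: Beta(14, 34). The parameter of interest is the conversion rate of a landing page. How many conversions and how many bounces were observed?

A Beta(a, b) prior with s successes and f failures in binomial data gives a Beta(a+s, b+f) posterior.
So s = 14 − 8 = 6 and f = 34 − 21 = 13.

6 conversions and 13 bounces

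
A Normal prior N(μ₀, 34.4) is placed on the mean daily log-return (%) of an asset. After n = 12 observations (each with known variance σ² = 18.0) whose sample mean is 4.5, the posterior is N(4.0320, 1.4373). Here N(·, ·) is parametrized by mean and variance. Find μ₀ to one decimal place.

With known observation variance, the Normal–Normal posterior has precision τ_n = τ₀ + n/σ² and mean μ_n = (τ₀μ₀ + (n/σ²)x̄)/τ_n.
Here τ₀ = 1/34.4 = 0.029070 and τ_data = 12/18.0 = 0.666667, so τ_n = 0.695737.
Rearranging for μ₀: μ₀ = (μ_n·τ_n − τ_data·x̄)/τ₀ = (4.0320·0.695737 − 0.666667·4.5) / 0.029070 = -0.194790/0.029070 ≈ -6.7.

μ₀ = -6.7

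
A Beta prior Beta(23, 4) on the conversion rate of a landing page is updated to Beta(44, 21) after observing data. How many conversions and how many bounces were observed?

21 conversions and 17 bounces

Beta is conjugate to the binomial likelihood: posterior = Beta(α+s, β+f).
Match parameters: s=44−23=21, f=21−4=17.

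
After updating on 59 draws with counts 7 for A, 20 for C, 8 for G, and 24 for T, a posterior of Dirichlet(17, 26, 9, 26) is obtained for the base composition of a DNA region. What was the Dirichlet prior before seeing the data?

Dirichlet(10, 6, 1, 2)

For a Dirichlet(α) prior with multinomial counts c, the posterior is Dirichlet(α + c) componentwise.
Subtract each count from the matching posterior parameter: 17−7=10, 26−20=6, 9−8=1, 26−24=2.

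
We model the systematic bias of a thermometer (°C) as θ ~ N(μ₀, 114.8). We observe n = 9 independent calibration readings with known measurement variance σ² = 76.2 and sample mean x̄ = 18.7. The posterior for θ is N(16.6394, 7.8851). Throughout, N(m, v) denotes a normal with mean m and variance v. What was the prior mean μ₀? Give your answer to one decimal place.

The posterior mean is a precision-weighted average: μ_n = (τ₀μ₀ + τ_data·x̄)/(τ₀+τ_data), with τ₀=1/σ₀² and τ_data=n/σ².
Here τ₀ = 1/114.8 = 0.008711 and τ_data = 9/76.2 = 0.118110, so τ_n = 0.126821.
Rearranging for μ₀: μ₀ = (μ_n·τ_n − τ_data·x̄)/τ₀ = (16.6394·0.126821 − 0.118110·18.7) / 0.008711 = -0.098432/0.008711 ≈ -11.3.

μ₀ = -11.3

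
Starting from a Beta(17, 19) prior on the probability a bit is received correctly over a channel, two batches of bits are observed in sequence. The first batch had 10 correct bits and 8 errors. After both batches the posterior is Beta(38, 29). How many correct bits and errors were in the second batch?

Sequential conjugate updates are equivalent to a single update on the pooled data, so total successes = posterior α − prior α and total failures = posterior β − prior β.
Total across both batches: 38−17=21 correct bits, 29−19=10 errors.
Subtract the first batch: 21−10=11 correct bits and 10−8=2 errors.

11 correct bits and 2 errors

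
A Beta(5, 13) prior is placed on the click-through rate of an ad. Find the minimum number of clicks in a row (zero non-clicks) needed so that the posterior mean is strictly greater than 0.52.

After k clicks and 0 non-clicks the posterior is Beta(5+k, 13), with mean (5+k)/(5+13+k).
Set (5+k)/(18+k) > 0.52 and solve: k > (0.52·18 − 5)/(1 − 0.52) = 9.083.
The smallest integer exceeding 9.083 is 10, and checking k=10: (15)/(28) = 0.5357 > 0.52.

k = 10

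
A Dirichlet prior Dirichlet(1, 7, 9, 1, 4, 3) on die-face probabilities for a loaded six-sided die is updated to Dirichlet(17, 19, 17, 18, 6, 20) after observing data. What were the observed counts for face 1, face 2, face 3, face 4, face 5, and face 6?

counts (16, 12, 8, 17, 2, 17)

For a Dirichlet(α) prior with multinomial counts c, the posterior is Dirichlet(α + c) componentwise.
Counts are posterior − prior componentwise: 17−1=16, 19−7=12, 17−9=8, 18−1=17, 6−4=2, 20−3=17.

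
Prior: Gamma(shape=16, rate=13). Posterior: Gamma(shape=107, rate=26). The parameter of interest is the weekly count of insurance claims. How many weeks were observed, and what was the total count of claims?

A Gamma(α, β) prior (rate parametrization) on a Poisson rate with n observations summing to S gives posterior Gamma(α+S, β+n).
Matching: Σxᵢ = 107 − 16 = 91 and n = 26 − 13 = 13.

n = 13 weeks with total 91 claims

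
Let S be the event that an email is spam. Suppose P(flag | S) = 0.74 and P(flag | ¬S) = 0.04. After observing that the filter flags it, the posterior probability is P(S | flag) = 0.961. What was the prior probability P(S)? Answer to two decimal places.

In odds form, posterior odds = prior odds × likelihood ratio, so prior odds = posterior odds ÷ LR.
Posterior odds = 0.961/(1−0.961) = 24.6410. LR = 0.74/0.04 = 18.5000.
Prior odds = 24.6410/18.5000 = 1.3319, so P(S) = 1.3319/(1+1.3319) ≈ 0.57.

P(S) = 0.57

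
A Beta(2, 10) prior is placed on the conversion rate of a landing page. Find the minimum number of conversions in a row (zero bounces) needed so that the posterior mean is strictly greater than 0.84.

k = 51

After k conversions and 0 bounces the posterior is Beta(2+k, 10), with mean (2+k)/(2+10+k).
Set (2+k)/(12+k) > 0.84 and solve: k > (0.84·12 − 2)/(1 − 0.84) = 50.500.
The smallest integer exceeding 50.500 is 51.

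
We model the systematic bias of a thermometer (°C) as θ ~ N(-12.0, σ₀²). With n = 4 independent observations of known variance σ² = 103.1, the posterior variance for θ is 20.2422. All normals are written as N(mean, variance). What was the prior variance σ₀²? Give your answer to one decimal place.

σ₀² = 94.3

Posterior precision equals prior precision plus data precision: 1/σ_n² = 1/σ₀² + n/σ².
So 1/σ₀² = 1/20.2422 − 4/103.1 = 0.049402 − 0.038797 = 0.010605.
Hence σ₀² = 1/0.010605 ≈ 94.3.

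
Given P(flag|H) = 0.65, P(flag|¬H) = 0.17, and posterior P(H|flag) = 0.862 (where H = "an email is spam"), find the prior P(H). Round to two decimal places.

P(H) = 0.62

Bayes' rule in odds form gives O(H|E) = O(H)·[P(E|H)/P(E|¬H)], hence O(H) = O(H|E)/LR.
Posterior odds = 0.862/(1−0.862) = 6.2464. LR = 0.65/0.17 = 3.8235.
Prior odds = 6.2464/3.8235 = 1.6337, so P(H) = 1.6337/(1+1.6337) ≈ 0.62.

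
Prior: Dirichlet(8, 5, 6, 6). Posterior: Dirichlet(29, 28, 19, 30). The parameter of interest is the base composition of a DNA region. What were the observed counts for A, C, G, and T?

counts (21, 23, 13, 24)

For a Dirichlet(α) prior with multinomial counts c, the posterior is Dirichlet(α + c) componentwise.
Counts are posterior − prior componentwise: 29−8=21, 28−5=23, 19−6=13, 30−6=24.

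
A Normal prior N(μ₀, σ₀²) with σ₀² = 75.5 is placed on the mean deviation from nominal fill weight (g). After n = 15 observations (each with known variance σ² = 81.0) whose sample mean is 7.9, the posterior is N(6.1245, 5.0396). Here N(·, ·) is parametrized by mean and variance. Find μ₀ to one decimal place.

μ₀ = -18.7

The posterior mean is a precision-weighted average: μ_n = (τ₀μ₀ + τ_data·x̄)/(τ₀+τ_data), with τ₀=1/σ₀² and τ_data=n/σ².
Here τ₀ = 1/75.5 = 0.013245 and τ_data = 15/81.0 = 0.185185, so τ_n = 0.198430.
Rearranging for μ₀: μ₀ = (μ_n·τ_n − τ_data·x̄)/τ₀ = (6.1245·0.198430 − 0.185185·7.9) / 0.013245 = -0.247677/0.013245 ≈ -18.7.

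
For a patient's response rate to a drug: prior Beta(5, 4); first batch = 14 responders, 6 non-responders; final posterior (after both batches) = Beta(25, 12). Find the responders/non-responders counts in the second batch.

Sequential conjugate updates are equivalent to a single update on the pooled data, so total successes = posterior α − prior α and total failures = posterior β − prior β.
Total across both batches: 25−5=20 responders, 12−4=8 non-responders.
Subtract the first batch: 20−14=6 responders and 8−6=2 non-responders.

6 responders and 2 non-responders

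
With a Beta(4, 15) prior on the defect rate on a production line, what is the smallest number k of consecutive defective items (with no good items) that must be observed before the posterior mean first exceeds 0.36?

After k defective items and 0 good items the posterior is Beta(4+k, 15), with mean (4+k)/(4+15+k).
Set (4+k)/(19+k) > 0.36 and solve: k > (0.36·19 − 4)/(1 − 0.36) = 4.438.
The smallest integer exceeding 4.438 is 5, and checking k=5: (9)/(24) = 0.3750 > 0.36.

k = 5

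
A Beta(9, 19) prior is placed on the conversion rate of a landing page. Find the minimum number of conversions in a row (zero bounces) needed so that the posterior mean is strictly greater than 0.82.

After k conversions and 0 bounces the posterior is Beta(9+k, 19), with mean (9+k)/(9+19+k).
Set (9+k)/(28+k) > 0.82 and solve: k > (0.82·28 − 9)/(1 − 0.82) = 77.556.
The smallest integer exceeding 77.556 is 78, and checking k=78: (87)/(106) = 0.8208 > 0.82.

k = 78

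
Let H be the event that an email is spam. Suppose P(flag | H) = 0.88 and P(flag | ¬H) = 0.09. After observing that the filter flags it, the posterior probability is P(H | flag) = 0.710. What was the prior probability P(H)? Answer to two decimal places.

P(H) = 0.20

In odds form, posterior odds = prior odds × likelihood ratio, so prior odds = posterior odds ÷ LR.
Posterior odds = 0.710/(1−0.710) = 2.4483. LR = 0.88/0.09 = 9.7778.
Prior odds = 2.4483/9.7778 = 0.2504, so P(H) = 0.2504/(1+0.2504) ≈ 0.20.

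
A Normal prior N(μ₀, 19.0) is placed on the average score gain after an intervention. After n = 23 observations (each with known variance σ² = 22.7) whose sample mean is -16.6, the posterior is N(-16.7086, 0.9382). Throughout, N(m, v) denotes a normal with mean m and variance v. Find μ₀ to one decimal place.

μ₀ = -18.8

With known observation variance, the Normal–Normal posterior has precision τ_n = τ₀ + n/σ² and mean μ_n = (τ₀μ₀ + (n/σ²)x̄)/τ_n.
Here τ₀ = 1/19.0 = 0.052632 and τ_data = 23/22.7 = 1.013216, so τ_n = 1.065848.
Rearranging for μ₀: μ₀ = (μ_n·τ_n − τ_data·x̄)/τ₀ = (-16.7086·1.065848 − 1.013216·-16.6) / 0.052632 = -0.989442/0.052632 ≈ -18.8.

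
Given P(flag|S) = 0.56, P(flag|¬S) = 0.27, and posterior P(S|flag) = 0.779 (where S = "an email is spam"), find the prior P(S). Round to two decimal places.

Bayes' rule in odds form gives O(S|E) = O(S)·[P(E|S)/P(E|¬S)], hence O(S) = O(S|E)/LR.
Posterior odds = 0.779/(1−0.779) = 3.5249. LR = 0.56/0.27 = 2.0741.
Prior odds = 3.5249/2.0741 = 1.6995, so P(S) = 1.6995/(1+1.6995) ≈ 0.63.

P(S) = 0.63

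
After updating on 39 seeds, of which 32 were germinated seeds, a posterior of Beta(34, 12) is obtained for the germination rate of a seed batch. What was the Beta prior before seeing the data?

Beta is conjugate to the binomial likelihood: posterior = Beta(a+s, b+f).
Subtract the data counts: 34−32=2, 12−7=5.

Beta(2, 5)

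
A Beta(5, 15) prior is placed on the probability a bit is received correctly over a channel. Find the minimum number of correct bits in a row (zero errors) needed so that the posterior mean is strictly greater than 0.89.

k = 117

After k correct bits and 0 errors the posterior is Beta(5+k, 15), with mean (5+k)/(5+15+k).
Set (5+k)/(20+k) > 0.89 and solve: k > (0.89·20 − 5)/(1 − 0.89) = 116.364.
The smallest integer exceeding 116.364 is 117, and checking k=117: (122)/(137) = 0.8905 > 0.89.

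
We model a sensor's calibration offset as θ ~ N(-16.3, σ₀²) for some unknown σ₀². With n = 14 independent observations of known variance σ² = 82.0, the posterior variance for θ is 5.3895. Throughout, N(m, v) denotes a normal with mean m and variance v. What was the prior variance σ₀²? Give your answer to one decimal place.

σ₀² = 67.5

Posterior precision equals prior precision plus data precision: 1/σ_n² = 1/σ₀² + n/σ².
So 1/σ₀² = 1/5.3895 − 14/82.0 = 0.185546 − 0.170732 = 0.014814.
Hence σ₀² = 1/0.014814 ≈ 67.5.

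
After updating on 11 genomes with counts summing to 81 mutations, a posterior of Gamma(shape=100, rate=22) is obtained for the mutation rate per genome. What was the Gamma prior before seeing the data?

Gamma(shape=19, rate=11)

A Gamma(α, β) prior (rate parametrization) on a Poisson rate with n observations summing to S gives posterior Gamma(α+S, β+n).
So α = 100 − 81 = 19 and β = 22 − 11 = 11.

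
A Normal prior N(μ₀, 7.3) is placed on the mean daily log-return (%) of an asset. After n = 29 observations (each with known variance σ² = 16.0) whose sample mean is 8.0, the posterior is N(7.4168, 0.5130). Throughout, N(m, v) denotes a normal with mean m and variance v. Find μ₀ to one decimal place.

μ₀ = -0.3

The posterior mean is a precision-weighted average: μ_n = (τ₀μ₀ + τ_data·x̄)/(τ₀+τ_data), with τ₀=1/σ₀² and τ_data=n/σ².
Here τ₀ = 1/7.3 = 0.136986 and τ_data = 29/16.0 = 1.812500, so τ_n = 1.949486.
Rearranging for μ₀: μ₀ = (μ_n·τ_n − τ_data·x̄)/τ₀ = (7.4168·1.949486 − 1.812500·8.0) / 0.136986 = -0.041052/0.136986 ≈ -0.3.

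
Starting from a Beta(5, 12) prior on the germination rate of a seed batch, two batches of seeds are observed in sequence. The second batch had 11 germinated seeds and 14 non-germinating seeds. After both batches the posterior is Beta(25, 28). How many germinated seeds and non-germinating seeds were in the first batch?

Because Beta–binomial updating is additive in the counts, the combined data contributed (α_post−α_prior, β_post−β_prior) successes and failures.
Total across both batches: 25−5=20 germinated seeds, 28−12=16 non-germinating seeds.
Subtract the second batch: 20−11=9 germinated seeds and 16−14=2 non-germinating seeds.

9 germinated seeds and 2 non-germinating seeds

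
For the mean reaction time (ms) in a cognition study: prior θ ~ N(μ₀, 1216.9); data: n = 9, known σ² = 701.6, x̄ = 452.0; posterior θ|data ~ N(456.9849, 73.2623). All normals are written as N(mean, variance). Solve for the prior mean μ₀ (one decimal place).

The posterior mean is a precision-weighted average: μ_n = (τ₀μ₀ + τ_data·x̄)/(τ₀+τ_data), with τ₀=1/σ₀² and τ_data=n/σ².
Here τ₀ = 1/1216.9 = 0.000822 and τ_data = 9/701.6 = 0.012828, so τ_n = 0.013650.
Rearranging for μ₀: μ₀ = (μ_n·τ_n − τ_data·x̄)/τ₀ = (456.9849·0.013650 − 0.012828·452.0) / 0.000822 = 0.439588/0.000822 ≈ 534.8.

μ₀ = 534.8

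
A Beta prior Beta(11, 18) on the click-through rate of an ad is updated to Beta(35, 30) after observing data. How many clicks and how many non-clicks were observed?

24 clicks and 12 non-clicks

A Beta(α, β) prior with s successes and f failures in binomial data gives a Beta(α+s, β+f) posterior.
Match parameters: s=35−11=24, f=30−18=12.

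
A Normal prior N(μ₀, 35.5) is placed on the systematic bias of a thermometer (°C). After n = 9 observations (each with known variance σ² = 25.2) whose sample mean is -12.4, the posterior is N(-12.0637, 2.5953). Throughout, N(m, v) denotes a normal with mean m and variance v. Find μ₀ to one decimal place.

μ₀ = -7.8

The posterior mean is a precision-weighted average: μ_n = (τ₀μ₀ + τ_data·x̄)/(τ₀+τ_data), with τ₀=1/σ₀² and τ_data=n/σ².
Here τ₀ = 1/35.5 = 0.028169 and τ_data = 9/25.2 = 0.357143, so τ_n = 0.385312.
Rearranging for μ₀: μ₀ = (μ_n·τ_n − τ_data·x̄)/τ₀ = (-12.0637·0.385312 − 0.357143·-12.4) / 0.028169 = -0.219715/0.028169 ≈ -7.8.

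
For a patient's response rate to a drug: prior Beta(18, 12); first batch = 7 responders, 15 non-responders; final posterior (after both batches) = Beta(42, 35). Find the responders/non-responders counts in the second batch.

17 responders and 8 non-responders

Sequential conjugate updates are equivalent to a single update on the pooled data, so total successes = posterior α − prior α and total failures = posterior β − prior β.
Total across both batches: 42−18=24 responders, 35−12=23 non-responders.
Subtract the first batch: 24−7=17 responders and 23−15=8 non-responders.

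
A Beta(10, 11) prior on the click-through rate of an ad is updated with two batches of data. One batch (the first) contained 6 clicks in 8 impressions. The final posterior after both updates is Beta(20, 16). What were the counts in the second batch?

Because Beta–binomial updating is additive in the counts, the combined data contributed (α_post−α_prior, β_post−β_prior) successes and failures.
Total across both batches: 20−10=10 clicks, 16−11=5 non-clicks.
Subtract the first batch: 10−6=4 clicks and 5−2=3 non-clicks.

4 clicks and 3 non-clicks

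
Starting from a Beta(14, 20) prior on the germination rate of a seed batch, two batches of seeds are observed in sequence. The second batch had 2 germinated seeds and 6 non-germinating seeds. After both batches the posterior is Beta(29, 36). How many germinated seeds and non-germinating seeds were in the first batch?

Sequential conjugate updates are equivalent to a single update on the pooled data, so total successes = posterior α − prior α and total failures = posterior β − prior β.
Total across both batches: 29−14=15 germinated seeds, 36−20=16 non-germinating seeds.
Subtract the second batch: 15−2=13 germinated seeds and 16−6=10 non-germinating seeds.

13 germinated seeds and 10 non-germinating seeds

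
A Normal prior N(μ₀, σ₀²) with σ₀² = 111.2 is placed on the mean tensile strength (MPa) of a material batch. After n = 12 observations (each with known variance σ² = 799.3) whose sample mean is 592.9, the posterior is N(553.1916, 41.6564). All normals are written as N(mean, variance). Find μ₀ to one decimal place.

The posterior mean is a precision-weighted average: μ_n = (τ₀μ₀ + τ_data·x̄)/(τ₀+τ_data), with τ₀=1/σ₀² and τ_data=n/σ².
Here τ₀ = 1/111.2 = 0.008993 and τ_data = 12/799.3 = 0.015013, so τ_n = 0.024006.
Rearranging for μ₀: μ₀ = (μ_n·τ_n − τ_data·x̄)/τ₀ = (553.1916·0.024006 − 0.015013·592.9) / 0.008993 = 4.378710/0.008993 ≈ 486.9.

μ₀ = 486.9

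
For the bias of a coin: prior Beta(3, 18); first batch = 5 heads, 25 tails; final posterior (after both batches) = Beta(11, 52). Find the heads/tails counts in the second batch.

3 heads and 9 tails

Sequential conjugate updates are equivalent to a single update on the pooled data, so total successes = posterior α − prior α and total failures = posterior β − prior β.
Total across both batches: 11−3=8 heads, 52−18=34 tails.
Subtract the first batch: 8−5=3 heads and 34−25=9 tails.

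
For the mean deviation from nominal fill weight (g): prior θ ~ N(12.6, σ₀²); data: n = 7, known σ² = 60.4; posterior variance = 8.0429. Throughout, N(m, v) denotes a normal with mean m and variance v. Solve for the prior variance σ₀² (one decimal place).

Posterior precision equals prior precision plus data precision: 1/σ_n² = 1/σ₀² + n/σ².
So 1/σ₀² = 1/8.0429 − 7/60.4 = 0.124333 − 0.115894 = 0.008439.
Hence σ₀² = 1/0.008439 ≈ 118.5.

σ₀² = 118.5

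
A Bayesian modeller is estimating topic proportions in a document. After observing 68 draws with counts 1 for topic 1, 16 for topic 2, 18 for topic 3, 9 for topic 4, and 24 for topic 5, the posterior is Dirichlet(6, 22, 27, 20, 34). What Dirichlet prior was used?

For a Dirichlet(α) prior with multinomial counts c, the posterior is Dirichlet(α + c) componentwise.
Subtract each count from the matching posterior parameter: 6−1=5, 22−16=6, 27−18=9, 20−9=11, 34−24=10.

Dirichlet(5, 6, 9, 11, 10)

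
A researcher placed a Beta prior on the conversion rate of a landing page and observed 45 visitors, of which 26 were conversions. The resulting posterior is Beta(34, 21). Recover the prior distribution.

Beta(8, 2)

A Beta(a, b) prior with s successes and f failures in binomial data gives a Beta(a+s, b+f) posterior.
Subtract the data counts: 34−26=8, 21−19=2.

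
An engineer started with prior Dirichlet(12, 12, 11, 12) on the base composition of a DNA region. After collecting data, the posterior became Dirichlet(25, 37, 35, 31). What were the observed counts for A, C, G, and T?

For a Dirichlet(α) prior with multinomial counts c, the posterior is Dirichlet(α + c) componentwise.
Counts are posterior − prior componentwise: 25−12=13, 37−12=25, 35−11=24, 31−12=19.

counts (13, 25, 24, 19)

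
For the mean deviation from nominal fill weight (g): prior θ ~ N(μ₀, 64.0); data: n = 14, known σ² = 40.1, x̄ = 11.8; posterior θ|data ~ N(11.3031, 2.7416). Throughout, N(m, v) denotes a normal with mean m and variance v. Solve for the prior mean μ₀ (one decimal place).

The posterior mean is a precision-weighted average: μ_n = (τ₀μ₀ + τ_data·x̄)/(τ₀+τ_data), with τ₀=1/σ₀² and τ_data=n/σ².
Here τ₀ = 1/64.0 = 0.015625 and τ_data = 14/40.1 = 0.349127, so τ_n = 0.364752.
Rearranging for μ₀: μ₀ = (μ_n·τ_n − τ_data·x̄)/τ₀ = (11.3031·0.364752 − 0.349127·11.8) / 0.015625 = 0.003130/0.015625 ≈ 0.2.

μ₀ = 0.2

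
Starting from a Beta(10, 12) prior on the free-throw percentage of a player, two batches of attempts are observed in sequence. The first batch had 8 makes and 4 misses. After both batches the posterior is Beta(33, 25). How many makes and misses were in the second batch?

Sequential conjugate updates are equivalent to a single update on the pooled data, so total successes = posterior α − prior α and total failures = posterior β − prior β.
Total across both batches: 33−10=23 makes, 25−12=13 misses.
Subtract the first batch: 23−8=15 makes and 13−4=9 misses.

15 makes and 9 misses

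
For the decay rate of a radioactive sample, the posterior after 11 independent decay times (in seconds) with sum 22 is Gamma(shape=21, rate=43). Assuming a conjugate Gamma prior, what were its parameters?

Gamma–exponential conjugacy: posterior shape = α + n, posterior rate = β + Σtᵢ.
So α = 21 − 11 = 10 and β = 43 − 22 = 21.

Gamma(shape=10, rate=21)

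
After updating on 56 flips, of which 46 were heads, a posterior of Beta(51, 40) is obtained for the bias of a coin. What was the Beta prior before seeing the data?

Beta(5, 30)

Under Beta–binomial conjugacy the posterior parameters are (a+s, b+f).
So a = 51 − 46 = 5 and b = 40 − 10 = 30.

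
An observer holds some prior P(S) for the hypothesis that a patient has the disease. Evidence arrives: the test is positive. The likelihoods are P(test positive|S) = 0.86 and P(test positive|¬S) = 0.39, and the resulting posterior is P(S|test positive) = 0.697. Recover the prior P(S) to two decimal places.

In odds form, posterior odds = prior odds × likelihood ratio, so prior odds = posterior odds ÷ LR.
Posterior odds = 0.697/(1−0.697) = 2.3003. LR = 0.86/0.39 = 2.2051.
Prior odds = 2.3003/2.2051 = 1.0432, so P(S) = 1.0432/(1+1.0432) ≈ 0.51.

P(S) = 0.51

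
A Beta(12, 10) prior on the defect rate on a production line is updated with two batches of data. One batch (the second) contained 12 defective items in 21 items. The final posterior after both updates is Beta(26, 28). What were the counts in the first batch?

Because Beta–binomial updating is additive in the counts, the combined data contributed (α_post−α_prior, β_post−β_prior) successes and failures.
Total across both batches: 26−12=14 defective items, 28−10=18 good items.
Subtract the second batch: 14−12=2 defective items and 18−9=9 good items.

2 defective items and 9 good items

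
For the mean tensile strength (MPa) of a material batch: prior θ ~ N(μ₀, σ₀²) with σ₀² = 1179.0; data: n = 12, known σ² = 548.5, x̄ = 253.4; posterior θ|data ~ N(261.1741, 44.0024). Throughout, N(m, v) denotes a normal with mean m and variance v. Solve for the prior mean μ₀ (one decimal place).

μ₀ = 461.7

The posterior mean is a precision-weighted average: μ_n = (τ₀μ₀ + τ_data·x̄)/(τ₀+τ_data), with τ₀=1/σ₀² and τ_data=n/σ².
Here τ₀ = 1/1179.0 = 0.000848 and τ_data = 12/548.5 = 0.021878, so τ_n = 0.022726.
Rearranging for μ₀: μ₀ = (μ_n·τ_n − τ_data·x̄)/τ₀ = (261.1741·0.022726 − 0.021878·253.4) / 0.000848 = 0.391557/0.000848 ≈ 461.7.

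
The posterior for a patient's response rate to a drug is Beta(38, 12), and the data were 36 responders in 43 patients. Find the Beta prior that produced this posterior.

Under Beta–binomial conjugacy the posterior parameters are (a+s, b+f).
Subtract the data counts: 38−36=2, 12−7=5.

Beta(2, 5)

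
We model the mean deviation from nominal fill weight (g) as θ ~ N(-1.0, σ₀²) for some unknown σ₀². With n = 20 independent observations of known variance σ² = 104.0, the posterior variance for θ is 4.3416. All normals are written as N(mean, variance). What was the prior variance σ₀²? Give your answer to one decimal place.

σ₀² = 26.3

Posterior precision equals prior precision plus data precision: 1/σ_n² = 1/σ₀² + n/σ².
So 1/σ₀² = 1/4.3416 − 20/104.0 = 0.230330 − 0.192308 = 0.038022.
Hence σ₀² = 1/0.038022 ≈ 26.3.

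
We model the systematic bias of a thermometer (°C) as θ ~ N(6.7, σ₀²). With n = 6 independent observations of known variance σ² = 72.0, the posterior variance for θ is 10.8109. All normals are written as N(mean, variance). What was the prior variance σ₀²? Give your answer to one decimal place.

σ₀² = 109.1

For the Normal–Normal model with known σ², precisions add: τ_n = τ₀ + n/σ².
So 1/σ₀² = 1/10.8109 − 6/72.0 = 0.092499 − 0.083333 = 0.009166.
Hence σ₀² = 1/0.009166 ≈ 109.1.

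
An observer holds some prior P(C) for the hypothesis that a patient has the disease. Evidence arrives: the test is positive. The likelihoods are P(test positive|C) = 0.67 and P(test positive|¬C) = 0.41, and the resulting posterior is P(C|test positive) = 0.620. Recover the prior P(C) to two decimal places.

P(C) = 0.50

Bayes' rule in odds form gives O(C|E) = O(C)·[P(E|C)/P(E|¬C)], hence O(C) = O(C|E)/LR.
Posterior odds = 0.620/(1−0.620) = 1.6316. LR = 0.67/0.41 = 1.6341.
Prior odds = 1.6316/1.6341 = 0.9985, so P(C) = 0.9985/(1+0.9985) ≈ 0.50.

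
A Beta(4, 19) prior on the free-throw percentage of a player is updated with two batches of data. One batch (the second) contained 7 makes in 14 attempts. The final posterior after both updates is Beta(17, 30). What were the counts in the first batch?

Because Beta–binomial updating is additive in the counts, the combined data contributed (α_post−α_prior, β_post−β_prior) successes and failures.
Total across both batches: 17−4=13 makes, 30−19=11 misses.
Subtract the second batch: 13−7=6 makes and 11−7=4 misses.

6 makes and 4 misses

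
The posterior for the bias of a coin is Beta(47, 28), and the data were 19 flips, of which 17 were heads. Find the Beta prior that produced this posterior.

Beta(30, 26)

Under Beta–binomial conjugacy the posterior parameters are (a+s, b+f).
So a = 47 − 17 = 30 and b = 28 − 2 = 26.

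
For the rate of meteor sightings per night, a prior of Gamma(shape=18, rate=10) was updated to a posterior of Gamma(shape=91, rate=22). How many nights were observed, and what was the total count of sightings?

n = 12 nights with total 73 sightings

A Gamma(α, β) prior (rate parametrization) on a Poisson rate with n observations summing to S gives posterior Gamma(α+S, β+n).
Matching: Σxᵢ = 91 − 18 = 73 and n = 22 − 10 = 12.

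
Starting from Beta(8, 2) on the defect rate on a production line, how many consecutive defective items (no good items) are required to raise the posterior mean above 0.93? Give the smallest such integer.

After k defective items and 0 good items the posterior is Beta(8+k, 2), with mean (8+k)/(8+2+k).
Set (8+k)/(10+k) > 0.93 and solve: k > (0.93·10 − 8)/(1 − 0.93) = 18.571.
The smallest integer exceeding 18.571 is 19, and checking k=19: (27)/(29) = 0.9310 > 0.93.

k = 19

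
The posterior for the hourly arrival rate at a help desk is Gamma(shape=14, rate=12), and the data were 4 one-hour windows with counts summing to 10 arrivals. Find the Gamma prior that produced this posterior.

Gamma(shape=4, rate=8)

A Gamma(α, β) prior (rate parametrization) on a Poisson rate with n observations summing to S gives posterior Gamma(α+S, β+n).
So α = 14 − 10 = 4 and β = 12 − 4 = 8.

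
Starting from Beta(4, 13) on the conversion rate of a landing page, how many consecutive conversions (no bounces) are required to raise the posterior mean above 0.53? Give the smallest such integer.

After k conversions and 0 bounces the posterior is Beta(4+k, 13), with mean (4+k)/(4+13+k).
Set (4+k)/(17+k) > 0.53 and solve: k > (0.53·17 − 4)/(1 − 0.53) = 10.660.
The smallest integer exceeding 10.660 is 11.

k = 11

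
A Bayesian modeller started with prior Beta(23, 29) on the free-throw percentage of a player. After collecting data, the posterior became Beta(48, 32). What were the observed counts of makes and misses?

25 makes and 3 misses

Under Beta–binomial conjugacy the posterior parameters are (α+s, β+f).
Match parameters: s=48−23=25, f=32−29=3.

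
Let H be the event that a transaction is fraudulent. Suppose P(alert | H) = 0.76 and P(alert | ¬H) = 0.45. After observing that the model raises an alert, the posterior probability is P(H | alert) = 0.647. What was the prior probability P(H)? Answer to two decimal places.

In odds form, posterior odds = prior odds × likelihood ratio, so prior odds = posterior odds ÷ LR.
Posterior odds = 0.647/(1−0.647) = 1.8329. LR = 0.76/0.45 = 1.6889.
Prior odds = 1.8329/1.6889 = 1.0853, so P(H) = 1.0853/(1+1.0853) ≈ 0.52.

P(H) = 0.52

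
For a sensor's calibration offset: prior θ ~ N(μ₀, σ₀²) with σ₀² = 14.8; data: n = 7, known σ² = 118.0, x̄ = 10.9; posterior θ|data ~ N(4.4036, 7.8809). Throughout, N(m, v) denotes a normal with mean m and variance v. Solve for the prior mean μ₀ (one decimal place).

With known observation variance, the Normal–Normal posterior has precision τ_n = τ₀ + n/σ² and mean μ_n = (τ₀μ₀ + (n/σ²)x̄)/τ_n.
Here τ₀ = 1/14.8 = 0.067568 and τ_data = 7/118.0 = 0.059322, so τ_n = 0.126890.
Rearranging for μ₀: μ₀ = (μ_n·τ_n − τ_data·x̄)/τ₀ = (4.4036·0.126890 − 0.059322·10.9) / 0.067568 = -0.087837/0.067568 ≈ -1.3.

μ₀ = -1.3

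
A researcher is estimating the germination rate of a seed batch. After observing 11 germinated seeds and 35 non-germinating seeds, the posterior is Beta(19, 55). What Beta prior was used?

Beta(8, 20)

A Beta(α, β) prior with s successes and f failures in binomial data gives a Beta(α+s, β+f) posterior.
Subtract the data counts: 19−11=8, 55−35=20.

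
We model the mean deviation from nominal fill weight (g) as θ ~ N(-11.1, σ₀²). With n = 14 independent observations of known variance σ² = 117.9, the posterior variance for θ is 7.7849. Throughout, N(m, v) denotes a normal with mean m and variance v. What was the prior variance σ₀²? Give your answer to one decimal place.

For the Normal–Normal model with known σ², precisions add: τ_n = τ₀ + n/σ².
So 1/σ₀² = 1/7.7849 − 14/117.9 = 0.128454 − 0.118745 = 0.009709.
Hence σ₀² = 1/0.009709 ≈ 103.0.

σ₀² = 103.0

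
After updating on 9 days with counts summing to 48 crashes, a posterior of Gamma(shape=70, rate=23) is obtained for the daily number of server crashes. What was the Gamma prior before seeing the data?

A Gamma(α, β) prior (rate parametrization) on a Poisson rate with n observations summing to S gives posterior Gamma(α+S, β+n).
So α = 70 − 48 = 22 and β = 23 − 9 = 14.

Gamma(shape=22, rate=14)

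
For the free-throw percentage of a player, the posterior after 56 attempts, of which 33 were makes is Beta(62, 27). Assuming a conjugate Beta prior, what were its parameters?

A Beta(α, β) prior with s successes and f failures in binomial data gives a Beta(α+s, β+f) posterior.
So α = 62 − 33 = 29 and β = 27 − 23 = 4.

Beta(29, 4)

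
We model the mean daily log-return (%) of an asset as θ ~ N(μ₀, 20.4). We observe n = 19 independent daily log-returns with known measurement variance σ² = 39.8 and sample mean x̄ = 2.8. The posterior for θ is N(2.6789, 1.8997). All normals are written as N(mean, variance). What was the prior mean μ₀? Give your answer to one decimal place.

μ₀ = 1.5

With known observation variance, the Normal–Normal posterior has precision τ_n = τ₀ + n/σ² and mean μ_n = (τ₀μ₀ + (n/σ²)x̄)/τ_n.
Here τ₀ = 1/20.4 = 0.049020 and τ_data = 19/39.8 = 0.477387, so τ_n = 0.526407.
Rearranging for μ₀: μ₀ = (μ_n·τ_n − τ_data·x̄)/τ₀ = (2.6789·0.526407 − 0.477387·2.8) / 0.049020 = 0.073508/0.049020 ≈ 1.5.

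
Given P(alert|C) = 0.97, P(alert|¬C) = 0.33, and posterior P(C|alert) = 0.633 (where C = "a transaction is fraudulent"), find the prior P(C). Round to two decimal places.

P(C) = 0.37

Bayes' rule in odds form gives O(C|E) = O(C)·[P(E|C)/P(E|¬C)], hence O(C) = O(C|E)/LR.
Posterior odds = 0.633/(1−0.633) = 1.7248. LR = 0.97/0.33 = 2.9394.
Prior odds = 1.7248/2.9394 = 0.5868, so P(C) = 0.5868/(1+0.5868) ≈ 0.37.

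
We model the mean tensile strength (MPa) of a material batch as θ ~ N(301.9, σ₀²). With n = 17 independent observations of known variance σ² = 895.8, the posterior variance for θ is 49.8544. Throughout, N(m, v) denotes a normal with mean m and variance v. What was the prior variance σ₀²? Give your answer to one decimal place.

σ₀² = 925.1

Posterior precision equals prior precision plus data precision: 1/σ_n² = 1/σ₀² + n/σ².
So 1/σ₀² = 1/49.8544 − 17/895.8 = 0.020058 − 0.018977 = 0.001081.
Hence σ₀² = 1/0.001081 ≈ 925.1.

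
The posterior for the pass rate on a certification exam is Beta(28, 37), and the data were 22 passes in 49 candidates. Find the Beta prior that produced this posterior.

Beta is conjugate to the binomial likelihood: posterior = Beta(α+s, β+f).
Subtract the data counts: 28−22=6, 37−27=10.

Beta(6, 10)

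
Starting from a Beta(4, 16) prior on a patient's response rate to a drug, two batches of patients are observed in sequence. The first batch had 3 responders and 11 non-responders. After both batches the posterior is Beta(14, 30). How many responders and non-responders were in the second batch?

Sequential conjugate updates are equivalent to a single update on the pooled data, so total successes = posterior α − prior α and total failures = posterior β − prior β.
Total across both batches: 14−4=10 responders, 30−16=14 non-responders.
Subtract the first batch: 10−3=7 responders and 14−11=3 non-responders.

7 responders and 3 non-responders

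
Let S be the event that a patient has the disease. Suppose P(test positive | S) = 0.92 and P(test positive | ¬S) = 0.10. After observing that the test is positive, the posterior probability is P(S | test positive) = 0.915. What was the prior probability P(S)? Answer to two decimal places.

P(S) = 0.54

In odds form, posterior odds = prior odds × likelihood ratio, so prior odds = posterior odds ÷ LR.
Posterior odds = 0.915/(1−0.915) = 10.7647. LR = 0.92/0.10 = 9.2000.
Prior odds = 10.7647/9.2000 = 1.1701, so P(S) = 1.1701/(1+1.1701) ≈ 0.54.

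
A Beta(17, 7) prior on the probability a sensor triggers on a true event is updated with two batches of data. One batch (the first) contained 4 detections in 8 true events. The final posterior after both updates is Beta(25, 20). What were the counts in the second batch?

4 detections and 9 misses

Sequential conjugate updates are equivalent to a single update on the pooled data, so total successes = posterior α − prior α and total failures = posterior β − prior β.
Total across both batches: 25−17=8 detections, 20−7=13 misses.
Subtract the first batch: 8−4=4 detections and 13−4=9 misses.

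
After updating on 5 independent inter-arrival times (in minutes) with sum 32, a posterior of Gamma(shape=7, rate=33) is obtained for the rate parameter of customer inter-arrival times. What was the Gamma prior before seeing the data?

Gamma–exponential conjugacy: posterior shape = α + n, posterior rate = β + Σtᵢ.
So α = 7 − 5 = 2 and β = 33 − 32 = 1.

Gamma(shape=2, rate=1)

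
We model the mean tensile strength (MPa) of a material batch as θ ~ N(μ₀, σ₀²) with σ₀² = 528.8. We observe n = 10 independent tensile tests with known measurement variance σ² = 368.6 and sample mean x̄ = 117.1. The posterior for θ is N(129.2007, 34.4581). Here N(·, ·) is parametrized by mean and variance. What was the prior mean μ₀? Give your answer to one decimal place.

The posterior mean is a precision-weighted average: μ_n = (τ₀μ₀ + τ_data·x̄)/(τ₀+τ_data), with τ₀=1/σ₀² and τ_data=n/σ².
Here τ₀ = 1/528.8 = 0.001891 and τ_data = 10/368.6 = 0.027130, so τ_n = 0.029021.
Rearranging for μ₀: μ₀ = (μ_n·τ_n − τ_data·x̄)/τ₀ = (129.2007·0.029021 − 0.027130·117.1) / 0.001891 = 0.572611/0.001891 ≈ 302.8.

μ₀ = 302.8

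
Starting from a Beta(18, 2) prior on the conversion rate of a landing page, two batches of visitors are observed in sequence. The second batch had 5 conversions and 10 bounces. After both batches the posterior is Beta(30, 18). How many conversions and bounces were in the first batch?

7 conversions and 6 bounces

Sequential conjugate updates are equivalent to a single update on the pooled data, so total successes = posterior α − prior α and total failures = posterior β − prior β.
Total across both batches: 30−18=12 conversions, 18−2=16 bounces.
Subtract the second batch: 12−5=7 conversions and 16−10=6 bounces.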